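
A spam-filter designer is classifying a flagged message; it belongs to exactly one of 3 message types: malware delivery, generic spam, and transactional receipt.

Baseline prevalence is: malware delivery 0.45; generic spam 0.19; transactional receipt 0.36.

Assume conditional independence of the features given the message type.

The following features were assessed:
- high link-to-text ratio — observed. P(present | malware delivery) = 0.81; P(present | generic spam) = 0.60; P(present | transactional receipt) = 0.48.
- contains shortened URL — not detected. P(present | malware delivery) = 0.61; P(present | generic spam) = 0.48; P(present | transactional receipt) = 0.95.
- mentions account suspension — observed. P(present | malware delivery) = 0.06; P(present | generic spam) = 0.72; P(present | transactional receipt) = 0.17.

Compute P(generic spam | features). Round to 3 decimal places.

0.810

Multiply each prior by the joint likelihood of the feature pattern (using 1 − P(present | H) for each absent feature):
  malware delivery: 0.45 × 0.81 × (1 − 0.61) × 0.06 = 0.0085293
  generic spam: 0.19 × 0.60 × (1 − 0.48) × 0.72 = 0.042682
  transactional receipt: 0.36 × 0.48 × (1 − 0.95) × 0.17 = 0.0014688
Marginal likelihood of the evidence = 0.05268.
P(generic spam | evidence) = 0.042682 / 0.05268 ≈ 0.810.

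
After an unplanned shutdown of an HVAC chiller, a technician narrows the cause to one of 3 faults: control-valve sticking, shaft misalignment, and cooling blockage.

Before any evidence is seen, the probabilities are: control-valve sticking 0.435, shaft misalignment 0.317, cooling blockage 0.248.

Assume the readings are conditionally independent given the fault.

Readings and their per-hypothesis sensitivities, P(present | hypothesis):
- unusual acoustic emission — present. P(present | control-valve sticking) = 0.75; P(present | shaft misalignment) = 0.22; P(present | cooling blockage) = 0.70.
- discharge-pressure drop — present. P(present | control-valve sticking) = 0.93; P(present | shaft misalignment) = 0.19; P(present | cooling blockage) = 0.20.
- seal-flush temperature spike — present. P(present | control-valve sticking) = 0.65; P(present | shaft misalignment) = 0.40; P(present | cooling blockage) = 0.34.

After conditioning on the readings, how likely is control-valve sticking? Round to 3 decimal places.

For each hypothesis, the unnormalized posterior weight is prior × product of the reading likelihoods:
  control-valve sticking: 0.435 × 0.75 × 0.93 × 0.65 = 0.19722
  shaft misalignment: 0.317 × 0.22 × 0.19 × 0.40 = 0.0053002
  cooling blockage: 0.248 × 0.70 × 0.20 × 0.34 = 0.011805
The unnormalized weights sum to 0.21432.
P(control-valve sticking | evidence) = 0.19722 / 0.21432 ≈ 0.920.

0.920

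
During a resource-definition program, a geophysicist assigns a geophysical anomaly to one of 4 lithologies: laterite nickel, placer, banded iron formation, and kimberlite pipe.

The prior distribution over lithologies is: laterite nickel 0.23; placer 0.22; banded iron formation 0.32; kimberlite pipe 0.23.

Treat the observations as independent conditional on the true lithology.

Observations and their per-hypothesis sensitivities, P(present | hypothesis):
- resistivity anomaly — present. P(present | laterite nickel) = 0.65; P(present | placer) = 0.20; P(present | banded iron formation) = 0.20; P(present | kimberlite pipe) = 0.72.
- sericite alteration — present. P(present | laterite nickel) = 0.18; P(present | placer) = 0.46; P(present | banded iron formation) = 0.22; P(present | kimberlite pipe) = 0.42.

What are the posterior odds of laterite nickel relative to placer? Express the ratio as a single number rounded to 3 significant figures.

1.33

Posterior odds equal prior odds times the likelihood ratio; only the two competing hypotheses matter.
  laterite nickel: 0.23 × 0.65 × 0.18 = 0.02691
  placer: 0.22 × 0.20 × 0.46 = 0.02024
Odds(laterite nickel : placer) = 0.02691 / 0.02024 ≈ 1.33.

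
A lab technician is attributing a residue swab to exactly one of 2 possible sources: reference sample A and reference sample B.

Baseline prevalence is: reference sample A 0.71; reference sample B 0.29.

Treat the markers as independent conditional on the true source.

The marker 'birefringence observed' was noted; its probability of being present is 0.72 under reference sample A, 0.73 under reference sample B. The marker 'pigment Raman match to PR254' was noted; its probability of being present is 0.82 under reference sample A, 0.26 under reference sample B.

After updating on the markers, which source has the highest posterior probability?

By Bayes' rule with conditional independence, the unnormalized weight for each hypothesis is prior × ∏ likelihoods:
  reference sample A: 0.71 × 0.72 × 0.82 = 0.41918
  reference sample B: 0.29 × 0.73 × 0.26 = 0.055042
The unnormalized weights sum to 0.47423.
P(reference sample A | evidence) ≈ 0.41918 / 0.47423 ≈ 0.884
P(reference sample B | evidence) ≈ 0.055042 / 0.47423 ≈ 0.116
The largest is 0.884, so reference sample A is most probable.

reference sample A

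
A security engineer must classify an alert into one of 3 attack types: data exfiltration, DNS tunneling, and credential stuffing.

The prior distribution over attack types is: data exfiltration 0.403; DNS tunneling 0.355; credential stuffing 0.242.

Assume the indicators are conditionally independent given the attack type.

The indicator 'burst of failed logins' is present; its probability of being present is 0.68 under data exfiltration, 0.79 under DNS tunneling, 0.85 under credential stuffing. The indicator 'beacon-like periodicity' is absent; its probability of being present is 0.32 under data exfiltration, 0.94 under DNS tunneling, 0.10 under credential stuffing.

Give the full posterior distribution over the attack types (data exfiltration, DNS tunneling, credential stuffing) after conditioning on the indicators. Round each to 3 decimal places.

0.480, 0.043, 0.477

By Bayes' rule with conditional independence, the unnormalized weight for each hypothesis is prior × ∏ likelihoods (using 1 − P(present | H) for each absent indicator):
  data exfiltration: 0.403 × 0.68 × (1 − 0.32) = 0.18635
  DNS tunneling: 0.355 × 0.79 × (1 − 0.94) = 0.016827
  credential stuffing: 0.242 × 0.85 × (1 − 0.10) = 0.18513
The unnormalized weights sum to 0.3883.
P(data exfiltration | evidence) = 0.18635 / 0.3883 ≈ 0.480
P(DNS tunneling | evidence) = 0.016827 / 0.3883 ≈ 0.043
P(credential stuffing | evidence) = 0.18513 / 0.3883 ≈ 0.477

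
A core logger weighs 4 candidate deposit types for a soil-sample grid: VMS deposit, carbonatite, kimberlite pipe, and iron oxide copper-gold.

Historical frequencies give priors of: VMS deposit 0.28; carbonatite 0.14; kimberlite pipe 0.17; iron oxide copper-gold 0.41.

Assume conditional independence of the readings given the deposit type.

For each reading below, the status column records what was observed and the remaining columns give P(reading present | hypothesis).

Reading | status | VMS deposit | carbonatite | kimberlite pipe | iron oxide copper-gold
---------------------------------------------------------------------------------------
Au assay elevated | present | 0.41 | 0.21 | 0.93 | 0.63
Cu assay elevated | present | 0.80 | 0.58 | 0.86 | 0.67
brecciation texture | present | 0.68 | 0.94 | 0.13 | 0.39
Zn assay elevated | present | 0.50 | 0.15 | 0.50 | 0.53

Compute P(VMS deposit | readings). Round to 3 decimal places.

By Bayes' rule with conditional independence, the unnormalized weight for each hypothesis is prior × ∏ likelihoods:
  VMS deposit: 0.28 × 0.41 × 0.80 × 0.68 × 0.50 = 0.031226
  carbonatite: 0.14 × 0.21 × 0.58 × 0.94 × 0.15 = 0.0024043
  kimberlite pipe: 0.17 × 0.93 × 0.86 × 0.13 × 0.50 = 0.0088378
  iron oxide copper-gold: 0.41 × 0.63 × 0.67 × 0.39 × 0.53 = 0.035772
The unnormalized weights sum to 0.078239.
P(VMS deposit | evidence) = 0.031226 / 0.078239 ≈ 0.399.

0.399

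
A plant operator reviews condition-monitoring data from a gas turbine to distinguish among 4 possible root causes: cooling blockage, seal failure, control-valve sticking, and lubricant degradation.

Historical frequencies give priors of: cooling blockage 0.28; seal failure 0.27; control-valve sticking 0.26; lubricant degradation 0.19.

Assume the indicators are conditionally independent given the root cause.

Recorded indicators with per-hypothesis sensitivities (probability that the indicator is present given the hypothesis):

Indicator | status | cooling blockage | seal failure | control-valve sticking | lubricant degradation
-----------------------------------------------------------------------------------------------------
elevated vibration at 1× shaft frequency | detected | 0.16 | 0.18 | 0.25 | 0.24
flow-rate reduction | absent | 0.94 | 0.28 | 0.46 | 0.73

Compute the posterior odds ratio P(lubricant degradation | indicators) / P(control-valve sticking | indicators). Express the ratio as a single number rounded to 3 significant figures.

0.351

Unnormalized posterior weight (prior times the indicator likelihoods) for each of the two hypotheses (using 1 − P(present | H) for each absent indicator):
  lubricant degradation: 0.19 × 0.24 × (1 − 0.73) = 0.012312
  control-valve sticking: 0.26 × 0.25 × (1 − 0.46) = 0.0351
Odds(lubricant degradation : control-valve sticking) = 0.012312 / 0.0351 ≈ 0.351.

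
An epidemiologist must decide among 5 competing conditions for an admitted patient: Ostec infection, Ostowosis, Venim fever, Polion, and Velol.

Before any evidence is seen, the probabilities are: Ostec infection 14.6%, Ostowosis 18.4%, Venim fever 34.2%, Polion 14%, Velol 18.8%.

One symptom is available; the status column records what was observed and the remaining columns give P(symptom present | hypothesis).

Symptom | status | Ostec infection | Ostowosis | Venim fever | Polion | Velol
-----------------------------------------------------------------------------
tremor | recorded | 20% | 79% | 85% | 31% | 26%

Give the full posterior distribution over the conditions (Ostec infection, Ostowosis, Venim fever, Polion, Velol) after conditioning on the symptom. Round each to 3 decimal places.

For each hypothesis, the unnormalized posterior weight is prior × likelihood:
  Ostec infection: 0.146 × 0.20 = 0.0292
  Ostowosis: 0.184 × 0.79 = 0.14536
  Venim fever: 0.342 × 0.85 = 0.2907
  Polion: 0.140 × 0.31 = 0.0434
  Velol: 0.188 × 0.26 = 0.04888
Normalizing constant Z = 0.0292 + 0.14536 + 0.2907 + 0.0434 + 0.04888 = 0.55754.
P(Ostec infection | evidence) = 0.0292 / 0.55754 ≈ 0.052
P(Ostowosis | evidence) = 0.14536 / 0.55754 ≈ 0.261
P(Venim fever | evidence) = 0.2907 / 0.55754 ≈ 0.521
P(Polion | evidence) = 0.0434 / 0.55754 ≈ 0.078
P(Velol | evidence) = 0.04888 / 0.55754 ≈ 0.088

0.052, 0.261, 0.521, 0.078, 0.088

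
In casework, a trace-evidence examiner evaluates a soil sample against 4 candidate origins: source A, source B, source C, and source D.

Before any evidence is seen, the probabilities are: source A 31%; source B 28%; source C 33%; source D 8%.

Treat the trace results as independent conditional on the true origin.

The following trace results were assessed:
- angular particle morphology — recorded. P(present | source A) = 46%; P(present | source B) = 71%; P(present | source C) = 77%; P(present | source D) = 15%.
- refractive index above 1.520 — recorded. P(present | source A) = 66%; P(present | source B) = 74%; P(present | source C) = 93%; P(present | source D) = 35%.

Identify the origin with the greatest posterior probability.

For each hypothesis, the unnormalized posterior weight is prior × product of the trace result likelihoods:
  source A: 0.31 × 0.46 × 0.66 = 0.094116
  source B: 0.28 × 0.71 × 0.74 = 0.14711
  source C: 0.33 × 0.77 × 0.93 = 0.23631
  source D: 0.08 × 0.15 × 0.35 = 0.0042
The unnormalized weights sum to 0.48174.
P(source A | evidence) ≈ 0.094116 / 0.48174 ≈ 0.195
P(source B | evidence) ≈ 0.14711 / 0.48174 ≈ 0.305
P(source C | evidence) ≈ 0.23631 / 0.48174 ≈ 0.491
P(source D | evidence) ≈ 0.0042 / 0.48174 ≈ 0.009
The largest is 0.491, so source C is most probable.

source C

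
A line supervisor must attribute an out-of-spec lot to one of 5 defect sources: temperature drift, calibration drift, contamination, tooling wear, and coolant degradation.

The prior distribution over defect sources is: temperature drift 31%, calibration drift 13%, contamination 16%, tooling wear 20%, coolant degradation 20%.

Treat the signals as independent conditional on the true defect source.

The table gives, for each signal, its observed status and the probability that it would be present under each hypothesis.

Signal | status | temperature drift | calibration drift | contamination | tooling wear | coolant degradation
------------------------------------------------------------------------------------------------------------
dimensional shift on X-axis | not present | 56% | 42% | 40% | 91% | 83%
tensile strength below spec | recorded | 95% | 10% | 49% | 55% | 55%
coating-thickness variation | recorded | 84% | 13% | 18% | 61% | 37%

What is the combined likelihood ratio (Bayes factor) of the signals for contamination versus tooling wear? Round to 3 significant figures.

1.75

Joint likelihood of the signal pattern under each hypothesis (using 1 − P(present | H) for each absent signal):
  contamination: (1 − 0.40) × 0.49 × 0.18 = 0.05292
  tooling wear: (1 − 0.91) × 0.55 × 0.61 = 0.030195
Bayes factor = 0.05292 / 0.030195 ≈ 1.75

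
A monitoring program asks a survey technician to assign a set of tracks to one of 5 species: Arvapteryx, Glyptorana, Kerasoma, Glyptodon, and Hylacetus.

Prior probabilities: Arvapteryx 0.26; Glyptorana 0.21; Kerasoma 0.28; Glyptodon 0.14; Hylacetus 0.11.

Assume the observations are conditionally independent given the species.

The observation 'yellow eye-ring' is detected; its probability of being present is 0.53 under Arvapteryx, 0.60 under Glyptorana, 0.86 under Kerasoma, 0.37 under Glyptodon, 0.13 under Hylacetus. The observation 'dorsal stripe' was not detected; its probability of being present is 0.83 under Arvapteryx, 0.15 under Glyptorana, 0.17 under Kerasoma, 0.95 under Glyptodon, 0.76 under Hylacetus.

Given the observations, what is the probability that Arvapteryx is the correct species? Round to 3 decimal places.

By Bayes' rule with conditional independence, the unnormalized weight for each hypothesis is prior × ∏ likelihoods (using 1 − P(present | H) for each absent observation):
  Arvapteryx: 0.26 × 0.53 × (1 − 0.83) = 0.023426
  Glyptorana: 0.21 × 0.60 × (1 − 0.15) = 0.1071
  Kerasoma: 0.28 × 0.86 × (1 − 0.17) = 0.19986
  Glyptodon: 0.14 × 0.37 × (1 − 0.95) = 0.00259
  Hylacetus: 0.11 × 0.13 × (1 − 0.76) = 0.003432
The unnormalized weights sum to 0.33641.
P(Arvapteryx | evidence) = 0.023426 / 0.33641 ≈ 0.070.

0.070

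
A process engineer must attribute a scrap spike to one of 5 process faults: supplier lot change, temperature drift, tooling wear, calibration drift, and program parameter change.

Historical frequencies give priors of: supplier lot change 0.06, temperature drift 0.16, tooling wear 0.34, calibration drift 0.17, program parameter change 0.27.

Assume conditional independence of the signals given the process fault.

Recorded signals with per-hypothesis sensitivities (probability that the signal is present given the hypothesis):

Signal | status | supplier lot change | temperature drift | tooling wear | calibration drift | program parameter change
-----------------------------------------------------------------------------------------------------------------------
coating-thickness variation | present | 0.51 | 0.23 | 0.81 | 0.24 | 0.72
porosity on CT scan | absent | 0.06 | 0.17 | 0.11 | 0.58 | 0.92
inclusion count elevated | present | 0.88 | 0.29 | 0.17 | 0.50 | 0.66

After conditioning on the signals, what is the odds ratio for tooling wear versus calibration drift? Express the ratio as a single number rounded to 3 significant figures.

4.86

The normalizing constant cancels in an odds ratio, so compute prior × likelihood for the two hypotheses only (using 1 − P(present | H) for each absent signal):
  tooling wear: 0.34 × 0.81 × (1 − 0.11) × 0.17 = 0.041668
  calibration drift: 0.17 × 0.24 × (1 − 0.58) × 0.50 = 0.008568
Posterior odds = 0.041668 / 0.008568 ≈ 4.86.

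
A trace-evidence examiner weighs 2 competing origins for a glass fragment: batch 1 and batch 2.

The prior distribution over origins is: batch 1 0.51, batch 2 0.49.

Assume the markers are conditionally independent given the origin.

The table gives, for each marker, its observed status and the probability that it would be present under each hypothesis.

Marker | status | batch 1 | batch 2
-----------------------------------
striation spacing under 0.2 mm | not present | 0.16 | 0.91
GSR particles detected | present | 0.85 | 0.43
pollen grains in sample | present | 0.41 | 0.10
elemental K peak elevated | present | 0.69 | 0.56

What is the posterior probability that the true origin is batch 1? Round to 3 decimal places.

By Bayes' rule with conditional independence, the unnormalized weight for each hypothesis is prior × ∏ likelihoods (using 1 − P(present | H) for each absent marker):
  batch 1: 0.51 × (1 − 0.16) × 0.85 × 0.41 × 0.69 = 0.10302
  batch 2: 0.49 × (1 − 0.91) × 0.43 × 0.10 × 0.56 = 0.0010619
Marginal likelihood of the evidence = 0.10408.
P(batch 1 | evidence) = 0.10302 / 0.10408 ≈ 0.990.

0.990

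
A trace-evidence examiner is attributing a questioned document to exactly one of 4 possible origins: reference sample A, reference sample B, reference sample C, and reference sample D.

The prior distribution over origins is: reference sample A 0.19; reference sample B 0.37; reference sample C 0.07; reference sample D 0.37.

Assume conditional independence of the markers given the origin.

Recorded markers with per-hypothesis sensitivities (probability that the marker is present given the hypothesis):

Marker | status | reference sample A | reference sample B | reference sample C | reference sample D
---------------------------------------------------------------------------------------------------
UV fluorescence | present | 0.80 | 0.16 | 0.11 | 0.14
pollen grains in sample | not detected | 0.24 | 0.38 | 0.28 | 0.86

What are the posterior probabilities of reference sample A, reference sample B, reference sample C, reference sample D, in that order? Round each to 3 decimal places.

0.700, 0.222, 0.034, 0.044

Multiply each prior by the joint likelihood of the marker pattern (using 1 − P(present | H) for each absent marker):
  reference sample A: 0.19 × 0.80 × (1 − 0.24) = 0.11552
  reference sample B: 0.37 × 0.16 × (1 − 0.38) = 0.036704
  reference sample C: 0.07 × 0.11 × (1 − 0.28) = 0.005544
  reference sample D: 0.37 × 0.14 × (1 − 0.86) = 0.007252
Normalizing constant Z = 0.11552 + 0.036704 + 0.005544 + 0.007252 = 0.16502.
P(reference sample A | evidence) = 0.11552 / 0.16502 ≈ 0.700
P(reference sample B | evidence) = 0.036704 / 0.16502 ≈ 0.222
P(reference sample C | evidence) = 0.005544 / 0.16502 ≈ 0.034
P(reference sample D | evidence) = 0.007252 / 0.16502 ≈ 0.044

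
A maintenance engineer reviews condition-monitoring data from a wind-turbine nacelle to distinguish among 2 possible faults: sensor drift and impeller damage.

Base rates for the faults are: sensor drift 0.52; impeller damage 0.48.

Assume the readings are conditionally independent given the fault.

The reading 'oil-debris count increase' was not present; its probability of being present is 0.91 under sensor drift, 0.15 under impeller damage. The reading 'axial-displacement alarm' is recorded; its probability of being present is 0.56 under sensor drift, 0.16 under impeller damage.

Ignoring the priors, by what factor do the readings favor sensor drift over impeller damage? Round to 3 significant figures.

The Bayes factor is the ratio of the joint likelihoods of the reading pattern under the two hypotheses (using 1 − P(present | H) for each absent reading).
  sensor drift: (1 − 0.91) × 0.56 = 0.0504
  impeller damage: (1 − 0.15) × 0.16 = 0.136
Bayes factor = 0.0504 / 0.136 ≈ 0.371

0.371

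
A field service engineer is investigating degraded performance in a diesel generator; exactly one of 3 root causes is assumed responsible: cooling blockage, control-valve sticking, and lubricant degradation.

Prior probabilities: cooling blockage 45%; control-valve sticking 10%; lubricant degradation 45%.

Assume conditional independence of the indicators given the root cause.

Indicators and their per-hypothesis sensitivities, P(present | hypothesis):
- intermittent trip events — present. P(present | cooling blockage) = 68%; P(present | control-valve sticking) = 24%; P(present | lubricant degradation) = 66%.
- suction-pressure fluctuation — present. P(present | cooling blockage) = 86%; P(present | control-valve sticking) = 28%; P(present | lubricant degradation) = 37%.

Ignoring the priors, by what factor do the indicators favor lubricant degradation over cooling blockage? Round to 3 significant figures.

0.418

Joint likelihood of the indicator pattern under each hypothesis:
  lubricant degradation: 0.66 × 0.37 = 0.2442
  cooling blockage: 0.68 × 0.86 = 0.5848
Bayes factor = 0.2442 / 0.5848 ≈ 0.418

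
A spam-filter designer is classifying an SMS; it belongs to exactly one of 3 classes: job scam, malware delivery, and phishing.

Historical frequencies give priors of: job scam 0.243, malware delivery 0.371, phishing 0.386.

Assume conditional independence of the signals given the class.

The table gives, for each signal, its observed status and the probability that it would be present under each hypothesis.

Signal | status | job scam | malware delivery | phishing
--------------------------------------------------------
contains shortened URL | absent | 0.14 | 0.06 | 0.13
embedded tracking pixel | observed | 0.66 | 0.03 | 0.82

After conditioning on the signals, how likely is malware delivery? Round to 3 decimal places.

For each hypothesis, the unnormalized posterior weight is prior × product of the signal likelihoods (using 1 − P(present | H) for each absent signal):
  job scam: 0.243 × (1 − 0.14) × 0.66 = 0.13793
  malware delivery: 0.371 × (1 − 0.06) × 0.03 = 0.010462
  phishing: 0.386 × (1 − 0.13) × 0.82 = 0.27537
Normalizing constant Z = 0.13793 + 0.010462 + 0.27537 = 0.42376.
P(malware delivery | evidence) = 0.010462 / 0.42376 ≈ 0.025.

0.025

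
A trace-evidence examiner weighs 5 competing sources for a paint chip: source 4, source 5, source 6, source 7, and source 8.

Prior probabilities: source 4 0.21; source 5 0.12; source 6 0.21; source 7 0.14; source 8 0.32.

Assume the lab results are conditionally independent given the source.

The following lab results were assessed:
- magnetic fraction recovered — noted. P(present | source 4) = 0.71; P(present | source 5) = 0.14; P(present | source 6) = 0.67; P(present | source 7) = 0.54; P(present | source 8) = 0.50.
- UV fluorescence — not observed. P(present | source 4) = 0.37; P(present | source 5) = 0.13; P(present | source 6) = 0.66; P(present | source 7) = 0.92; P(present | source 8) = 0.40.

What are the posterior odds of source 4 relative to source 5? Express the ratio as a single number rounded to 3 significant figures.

6.43

The normalizing constant cancels in an odds ratio, so compute prior × likelihood for the two hypotheses only (using 1 − P(present | H) for each absent lab result):
  source 4: 0.21 × 0.71 × (1 − 0.37) = 0.093933
  source 5: 0.12 × 0.14 × (1 − 0.13) = 0.014616
Posterior odds = 0.093933 / 0.014616 ≈ 6.43.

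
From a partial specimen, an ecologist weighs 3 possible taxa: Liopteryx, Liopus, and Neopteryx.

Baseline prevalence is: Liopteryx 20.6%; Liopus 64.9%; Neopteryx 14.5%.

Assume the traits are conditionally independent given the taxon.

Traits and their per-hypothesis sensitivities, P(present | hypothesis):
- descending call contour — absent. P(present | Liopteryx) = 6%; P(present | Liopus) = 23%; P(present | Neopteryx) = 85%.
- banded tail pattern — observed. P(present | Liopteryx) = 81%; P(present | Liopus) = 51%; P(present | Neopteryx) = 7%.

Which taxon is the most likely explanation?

Multiply each prior by the joint likelihood of the trait pattern (using 1 − P(present | H) for each absent trait):
  Liopteryx: 0.206 × (1 − 0.06) × 0.81 = 0.15685
  Liopus: 0.649 × (1 − 0.23) × 0.51 = 0.25486
  Neopteryx: 0.145 × (1 − 0.85) × 0.07 = 0.0015225
The unnormalized weights sum to 0.41323.
P(Liopteryx | evidence) ≈ 0.15685 / 0.41323 ≈ 0.380
P(Liopus | evidence) ≈ 0.25486 / 0.41323 ≈ 0.617
P(Neopteryx | evidence) ≈ 0.0015225 / 0.41323 ≈ 0.004
The largest is 0.617, so Liopus is most probable.

Liopus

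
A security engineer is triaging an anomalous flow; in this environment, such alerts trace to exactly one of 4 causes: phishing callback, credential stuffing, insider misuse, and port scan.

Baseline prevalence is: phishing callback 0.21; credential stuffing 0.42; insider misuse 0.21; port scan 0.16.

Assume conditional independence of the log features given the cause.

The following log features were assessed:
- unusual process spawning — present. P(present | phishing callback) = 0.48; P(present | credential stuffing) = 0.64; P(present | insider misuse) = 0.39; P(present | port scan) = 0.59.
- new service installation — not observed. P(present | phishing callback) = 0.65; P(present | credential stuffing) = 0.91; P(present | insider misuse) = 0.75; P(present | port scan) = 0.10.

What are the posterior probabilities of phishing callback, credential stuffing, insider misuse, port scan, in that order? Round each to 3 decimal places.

Multiply each prior by the joint likelihood of the log feature pattern (using 1 − P(present | H) for each absent log feature):
  phishing callback: 0.21 × 0.48 × (1 − 0.65) = 0.03528
  credential stuffing: 0.42 × 0.64 × (1 − 0.91) = 0.024192
  insider misuse: 0.21 × 0.39 × (1 − 0.75) = 0.020475
  port scan: 0.16 × 0.59 × (1 − 0.10) = 0.08496
The unnormalized weights sum to 0.16491.
P(phishing callback | evidence) = 0.03528 / 0.16491 ≈ 0.214
P(credential stuffing | evidence) = 0.024192 / 0.16491 ≈ 0.147
P(insider misuse | evidence) = 0.020475 / 0.16491 ≈ 0.124
P(port scan | evidence) = 0.08496 / 0.16491 ≈ 0.515

0.214, 0.147, 0.124, 0.515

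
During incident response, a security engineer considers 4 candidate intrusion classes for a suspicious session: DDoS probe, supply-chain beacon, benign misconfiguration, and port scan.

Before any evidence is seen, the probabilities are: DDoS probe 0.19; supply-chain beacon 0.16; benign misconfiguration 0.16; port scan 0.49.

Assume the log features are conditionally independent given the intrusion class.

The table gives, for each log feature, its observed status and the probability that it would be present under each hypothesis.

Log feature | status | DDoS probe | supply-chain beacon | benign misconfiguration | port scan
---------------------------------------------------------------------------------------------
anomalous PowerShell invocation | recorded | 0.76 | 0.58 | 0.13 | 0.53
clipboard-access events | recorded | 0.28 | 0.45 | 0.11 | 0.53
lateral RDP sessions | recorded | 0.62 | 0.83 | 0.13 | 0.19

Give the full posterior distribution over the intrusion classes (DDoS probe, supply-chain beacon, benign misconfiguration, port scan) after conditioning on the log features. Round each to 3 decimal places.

For each hypothesis, the unnormalized posterior weight is prior × product of the log feature likelihoods:
  DDoS probe: 0.19 × 0.76 × 0.28 × 0.62 = 0.025068
  supply-chain beacon: 0.16 × 0.58 × 0.45 × 0.83 = 0.034661
  benign misconfiguration: 0.16 × 0.13 × 0.11 × 0.13 = 0.00029744
  port scan: 0.49 × 0.53 × 0.53 × 0.19 = 0.026152
The unnormalized weights sum to 0.086178.
P(DDoS probe | evidence) = 0.025068 / 0.086178 ≈ 0.291
P(supply-chain beacon | evidence) = 0.034661 / 0.086178 ≈ 0.402
P(benign misconfiguration | evidence) = 0.00029744 / 0.086178 ≈ 0.003
P(port scan | evidence) = 0.026152 / 0.086178 ≈ 0.303

0.291, 0.402, 0.003, 0.303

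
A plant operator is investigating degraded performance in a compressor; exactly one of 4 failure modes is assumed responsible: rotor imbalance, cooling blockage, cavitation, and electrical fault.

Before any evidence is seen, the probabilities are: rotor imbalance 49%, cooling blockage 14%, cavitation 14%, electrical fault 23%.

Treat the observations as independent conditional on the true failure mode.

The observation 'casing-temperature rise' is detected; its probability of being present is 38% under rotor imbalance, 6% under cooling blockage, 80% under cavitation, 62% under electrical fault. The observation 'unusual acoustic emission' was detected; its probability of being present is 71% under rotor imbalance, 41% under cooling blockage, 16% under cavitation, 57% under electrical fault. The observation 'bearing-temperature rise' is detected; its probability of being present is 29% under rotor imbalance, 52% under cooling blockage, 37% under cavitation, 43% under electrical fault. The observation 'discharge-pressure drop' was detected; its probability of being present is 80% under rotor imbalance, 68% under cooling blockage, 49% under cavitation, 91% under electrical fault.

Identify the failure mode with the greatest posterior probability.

Multiply each prior by the joint likelihood of the evidence pattern:
  rotor imbalance: 0.49 × 0.38 × 0.71 × 0.29 × 0.80 = 0.030671
  cooling blockage: 0.14 × 0.06 × 0.41 × 0.52 × 0.68 = 0.0012178
  cavitation: 0.14 × 0.80 × 0.16 × 0.37 × 0.49 = 0.0032489
  electrical fault: 0.23 × 0.62 × 0.57 × 0.43 × 0.91 = 0.031806
The unnormalized weights sum to 0.066943.
P(rotor imbalance | evidence) ≈ 0.030671 / 0.066943 ≈ 0.458
P(cooling blockage | evidence) ≈ 0.0012178 / 0.066943 ≈ 0.018
P(cavitation | evidence) ≈ 0.0032489 / 0.066943 ≈ 0.049
P(electrical fault | evidence) ≈ 0.031806 / 0.066943 ≈ 0.475
The largest is 0.475, so electrical fault is most probable.

electrical fault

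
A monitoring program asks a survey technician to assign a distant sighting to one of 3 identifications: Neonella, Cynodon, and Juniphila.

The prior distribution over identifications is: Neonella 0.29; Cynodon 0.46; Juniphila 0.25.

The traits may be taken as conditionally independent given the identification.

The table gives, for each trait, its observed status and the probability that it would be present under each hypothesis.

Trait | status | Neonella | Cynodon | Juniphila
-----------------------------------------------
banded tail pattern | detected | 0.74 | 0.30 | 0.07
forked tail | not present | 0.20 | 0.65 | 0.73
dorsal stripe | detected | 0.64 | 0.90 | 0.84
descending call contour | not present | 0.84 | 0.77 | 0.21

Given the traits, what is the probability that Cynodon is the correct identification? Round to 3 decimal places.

By Bayes' rule with conditional independence, the unnormalized weight for each hypothesis is prior × ∏ likelihoods (using 1 − P(present | H) for each absent trait):
  Neonella: 0.29 × 0.74 × (1 − 0.20) × 0.64 × (1 − 0.84) = 0.01758
  Cynodon: 0.46 × 0.30 × (1 − 0.65) × 0.90 × (1 − 0.77) = 0.0099981
  Juniphila: 0.25 × 0.07 × (1 − 0.73) × 0.84 × (1 − 0.21) = 0.0031355
Marginal likelihood of the evidence = 0.030714.
P(Cynodon | evidence) = 0.0099981 / 0.030714 ≈ 0.326.

0.326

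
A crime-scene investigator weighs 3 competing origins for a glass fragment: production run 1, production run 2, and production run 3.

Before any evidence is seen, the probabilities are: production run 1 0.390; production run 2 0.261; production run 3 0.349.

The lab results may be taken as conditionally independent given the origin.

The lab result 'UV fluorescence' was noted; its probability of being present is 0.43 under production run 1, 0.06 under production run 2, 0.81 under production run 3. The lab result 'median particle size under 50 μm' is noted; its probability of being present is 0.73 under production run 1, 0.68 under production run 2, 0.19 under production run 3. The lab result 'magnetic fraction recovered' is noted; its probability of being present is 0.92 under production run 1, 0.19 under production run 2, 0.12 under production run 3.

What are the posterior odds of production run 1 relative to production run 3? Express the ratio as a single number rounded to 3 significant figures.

17.5

Posterior odds equal prior odds times the likelihood ratio; only the two competing hypotheses matter.
  production run 1: 0.390 × 0.43 × 0.73 × 0.92 = 0.11263
  production run 3: 0.349 × 0.81 × 0.19 × 0.12 = 0.0064453
Posterior odds = 0.11263 / 0.0064453 ≈ 17.5.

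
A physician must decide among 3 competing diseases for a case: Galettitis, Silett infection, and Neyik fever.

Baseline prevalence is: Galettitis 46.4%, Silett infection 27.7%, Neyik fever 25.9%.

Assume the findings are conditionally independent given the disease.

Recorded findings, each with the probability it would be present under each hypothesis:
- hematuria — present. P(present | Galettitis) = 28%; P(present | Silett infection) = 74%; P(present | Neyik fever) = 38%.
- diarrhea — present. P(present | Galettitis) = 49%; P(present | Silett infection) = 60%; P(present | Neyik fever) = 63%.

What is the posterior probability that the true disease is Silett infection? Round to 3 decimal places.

For each hypothesis, the unnormalized posterior weight is prior × product of the finding likelihoods:
  Galettitis: 0.464 × 0.28 × 0.49 = 0.063661
  Silett infection: 0.277 × 0.74 × 0.60 = 0.12299
  Neyik fever: 0.259 × 0.38 × 0.63 = 0.062005
The unnormalized weights sum to 0.24865.
P(Silett infection | evidence) = 0.12299 / 0.24865 ≈ 0.495.

0.495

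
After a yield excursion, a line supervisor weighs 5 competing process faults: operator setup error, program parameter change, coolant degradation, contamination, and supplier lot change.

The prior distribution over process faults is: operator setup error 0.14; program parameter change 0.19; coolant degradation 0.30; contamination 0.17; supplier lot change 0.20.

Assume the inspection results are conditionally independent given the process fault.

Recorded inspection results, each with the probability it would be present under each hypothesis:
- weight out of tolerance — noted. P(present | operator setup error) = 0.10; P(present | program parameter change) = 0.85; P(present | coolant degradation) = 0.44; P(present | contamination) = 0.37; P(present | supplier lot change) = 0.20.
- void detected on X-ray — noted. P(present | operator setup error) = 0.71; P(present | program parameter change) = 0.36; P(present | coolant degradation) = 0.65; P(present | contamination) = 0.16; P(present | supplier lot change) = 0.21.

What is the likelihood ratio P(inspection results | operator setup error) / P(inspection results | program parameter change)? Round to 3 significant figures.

0.232

The Bayes factor is the ratio of the joint likelihoods of the inspection result pattern under the two hypotheses.
  operator setup error: 0.10 × 0.71 = 0.071
  program parameter change: 0.85 × 0.36 = 0.306
Bayes factor = 0.071 / 0.306 ≈ 0.232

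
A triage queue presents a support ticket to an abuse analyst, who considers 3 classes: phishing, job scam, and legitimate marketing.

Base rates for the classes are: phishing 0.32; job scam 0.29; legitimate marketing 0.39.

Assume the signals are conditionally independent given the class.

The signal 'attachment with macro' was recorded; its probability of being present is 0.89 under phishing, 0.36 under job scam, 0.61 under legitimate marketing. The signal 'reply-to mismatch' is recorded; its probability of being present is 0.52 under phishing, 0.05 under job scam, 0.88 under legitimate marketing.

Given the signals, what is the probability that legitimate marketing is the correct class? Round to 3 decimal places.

0.577

For each hypothesis, the unnormalized posterior weight is prior × product of the signal likelihoods:
  phishing: 0.32 × 0.89 × 0.52 = 0.1481
  job scam: 0.29 × 0.36 × 0.05 = 0.00522
  legitimate marketing: 0.39 × 0.61 × 0.88 = 0.20935
The unnormalized weights sum to 0.36267.
P(legitimate marketing | evidence) = 0.20935 / 0.36267 ≈ 0.577.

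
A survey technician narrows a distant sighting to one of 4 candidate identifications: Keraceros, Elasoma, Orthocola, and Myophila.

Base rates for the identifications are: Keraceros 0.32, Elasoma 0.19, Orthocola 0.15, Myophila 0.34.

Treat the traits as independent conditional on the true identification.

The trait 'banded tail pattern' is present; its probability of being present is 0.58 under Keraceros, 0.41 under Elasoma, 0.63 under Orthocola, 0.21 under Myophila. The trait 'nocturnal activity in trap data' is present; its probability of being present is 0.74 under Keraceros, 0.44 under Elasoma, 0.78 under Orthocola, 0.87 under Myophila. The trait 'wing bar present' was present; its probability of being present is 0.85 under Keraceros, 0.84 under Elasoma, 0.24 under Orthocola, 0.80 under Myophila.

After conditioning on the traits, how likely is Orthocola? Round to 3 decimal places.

0.083

By Bayes' rule with conditional independence, the unnormalized weight for each hypothesis is prior × ∏ likelihoods:
  Keraceros: 0.32 × 0.58 × 0.74 × 0.85 = 0.11674
  Elasoma: 0.19 × 0.41 × 0.44 × 0.84 = 0.028792
  Orthocola: 0.15 × 0.63 × 0.78 × 0.24 = 0.01769
  Myophila: 0.34 × 0.21 × 0.87 × 0.80 = 0.049694
The unnormalized weights sum to 0.21292.
P(Orthocola | evidence) = 0.01769 / 0.21292 ≈ 0.083.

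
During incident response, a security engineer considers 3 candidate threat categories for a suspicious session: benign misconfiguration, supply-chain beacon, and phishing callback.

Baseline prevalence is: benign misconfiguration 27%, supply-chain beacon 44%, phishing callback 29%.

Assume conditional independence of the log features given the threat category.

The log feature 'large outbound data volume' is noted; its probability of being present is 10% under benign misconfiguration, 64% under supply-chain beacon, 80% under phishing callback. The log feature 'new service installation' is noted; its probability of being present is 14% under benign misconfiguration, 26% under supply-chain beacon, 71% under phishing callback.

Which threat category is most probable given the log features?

phishing callback

By Bayes' rule with conditional independence, the unnormalized weight for each hypothesis is prior × ∏ likelihoods:
  benign misconfiguration: 0.27 × 0.10 × 0.14 = 0.00378
  supply-chain beacon: 0.44 × 0.64 × 0.26 = 0.073216
  phishing callback: 0.29 × 0.80 × 0.71 = 0.16472
The unnormalized weights sum to 0.24172.
P(benign misconfiguration | evidence) ≈ 0.00378 / 0.24172 ≈ 0.016
P(supply-chain beacon | evidence) ≈ 0.073216 / 0.24172 ≈ 0.303
P(phishing callback | evidence) ≈ 0.16472 / 0.24172 ≈ 0.681
The largest is 0.681, so phishing callback is most probable.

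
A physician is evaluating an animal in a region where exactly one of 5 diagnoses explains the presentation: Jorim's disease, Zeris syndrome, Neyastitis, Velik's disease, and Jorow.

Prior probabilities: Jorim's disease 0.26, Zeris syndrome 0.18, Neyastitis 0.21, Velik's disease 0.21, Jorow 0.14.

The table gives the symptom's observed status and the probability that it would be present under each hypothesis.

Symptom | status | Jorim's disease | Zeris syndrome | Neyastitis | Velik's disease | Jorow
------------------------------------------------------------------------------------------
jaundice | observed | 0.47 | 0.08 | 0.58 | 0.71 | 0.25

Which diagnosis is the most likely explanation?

For each hypothesis, the unnormalized posterior weight is prior × likelihood:
  Jorim's disease: 0.26 × 0.47 = 0.1222
  Zeris syndrome: 0.18 × 0.08 = 0.0144
  Neyastitis: 0.21 × 0.58 = 0.1218
  Velik's disease: 0.21 × 0.71 = 0.1491
  Jorow: 0.14 × 0.25 = 0.035
Normalizing constant Z = 0.1222 + 0.0144 + 0.1218 + 0.1491 + 0.035 = 0.4425.
P(Jorim's disease | evidence) ≈ 0.1222 / 0.4425 ≈ 0.276
P(Zeris syndrome | evidence) ≈ 0.0144 / 0.4425 ≈ 0.033
P(Neyastitis | evidence) ≈ 0.1218 / 0.4425 ≈ 0.275
P(Velik's disease | evidence) ≈ 0.1491 / 0.4425 ≈ 0.337
P(Jorow | evidence) ≈ 0.035 / 0.4425 ≈ 0.079
The largest is 0.337, so Velik's disease is most probable.

Velik's disease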